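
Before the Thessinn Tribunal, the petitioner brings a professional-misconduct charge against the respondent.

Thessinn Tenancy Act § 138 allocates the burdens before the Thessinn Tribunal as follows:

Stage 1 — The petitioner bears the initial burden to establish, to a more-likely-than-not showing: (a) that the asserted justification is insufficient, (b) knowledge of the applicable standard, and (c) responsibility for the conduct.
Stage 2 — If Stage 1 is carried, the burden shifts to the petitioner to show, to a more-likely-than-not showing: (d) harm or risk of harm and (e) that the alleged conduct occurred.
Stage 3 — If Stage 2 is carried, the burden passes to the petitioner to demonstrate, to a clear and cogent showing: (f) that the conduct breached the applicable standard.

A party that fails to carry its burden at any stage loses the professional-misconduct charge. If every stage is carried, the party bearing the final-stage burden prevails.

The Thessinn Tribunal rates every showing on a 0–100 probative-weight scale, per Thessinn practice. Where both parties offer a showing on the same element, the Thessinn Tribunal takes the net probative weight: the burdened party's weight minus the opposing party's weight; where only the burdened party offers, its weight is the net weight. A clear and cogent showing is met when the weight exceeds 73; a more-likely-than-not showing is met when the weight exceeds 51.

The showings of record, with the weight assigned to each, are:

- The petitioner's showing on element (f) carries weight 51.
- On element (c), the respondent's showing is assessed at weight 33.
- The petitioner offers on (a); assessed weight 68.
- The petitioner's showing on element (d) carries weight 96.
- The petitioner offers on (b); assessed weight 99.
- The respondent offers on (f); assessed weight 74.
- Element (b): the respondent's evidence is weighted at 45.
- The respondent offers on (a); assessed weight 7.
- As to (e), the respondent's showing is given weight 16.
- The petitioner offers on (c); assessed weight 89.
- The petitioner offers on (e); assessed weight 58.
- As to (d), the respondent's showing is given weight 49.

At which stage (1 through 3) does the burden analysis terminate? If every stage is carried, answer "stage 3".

At Stage 1 the petitioner must meet a more-likely-than-not showing (weight exceeds 51): on (a) the weight is 68 less the opposing 7 gives net 61, > 51, so (a) meets the standard; on (b) the weight is 99 less the opposing 45 gives net 54, which does exceed 51, so (b) meets the standard; on (c) the weight is 89 less the opposing 33 gives net 56, which does exceed 51, so (c) meets the standard.
  Stage 1 carried; the burden remains with the petitioner.
At Stage 2 the petitioner must meet a more-likely-than-not showing (weight exceeds 51): on (d) the weight is 96 less the opposing 49 gives net 47, ≤ 51, so (d) does not meet the standard; on (e) the weight is 58 less the opposing 16 gives net 42, which does not exceed 51, so (e) does not meet the standard.
  The petitioner does not carry Stage 2.
The respondent prevails.

stage 2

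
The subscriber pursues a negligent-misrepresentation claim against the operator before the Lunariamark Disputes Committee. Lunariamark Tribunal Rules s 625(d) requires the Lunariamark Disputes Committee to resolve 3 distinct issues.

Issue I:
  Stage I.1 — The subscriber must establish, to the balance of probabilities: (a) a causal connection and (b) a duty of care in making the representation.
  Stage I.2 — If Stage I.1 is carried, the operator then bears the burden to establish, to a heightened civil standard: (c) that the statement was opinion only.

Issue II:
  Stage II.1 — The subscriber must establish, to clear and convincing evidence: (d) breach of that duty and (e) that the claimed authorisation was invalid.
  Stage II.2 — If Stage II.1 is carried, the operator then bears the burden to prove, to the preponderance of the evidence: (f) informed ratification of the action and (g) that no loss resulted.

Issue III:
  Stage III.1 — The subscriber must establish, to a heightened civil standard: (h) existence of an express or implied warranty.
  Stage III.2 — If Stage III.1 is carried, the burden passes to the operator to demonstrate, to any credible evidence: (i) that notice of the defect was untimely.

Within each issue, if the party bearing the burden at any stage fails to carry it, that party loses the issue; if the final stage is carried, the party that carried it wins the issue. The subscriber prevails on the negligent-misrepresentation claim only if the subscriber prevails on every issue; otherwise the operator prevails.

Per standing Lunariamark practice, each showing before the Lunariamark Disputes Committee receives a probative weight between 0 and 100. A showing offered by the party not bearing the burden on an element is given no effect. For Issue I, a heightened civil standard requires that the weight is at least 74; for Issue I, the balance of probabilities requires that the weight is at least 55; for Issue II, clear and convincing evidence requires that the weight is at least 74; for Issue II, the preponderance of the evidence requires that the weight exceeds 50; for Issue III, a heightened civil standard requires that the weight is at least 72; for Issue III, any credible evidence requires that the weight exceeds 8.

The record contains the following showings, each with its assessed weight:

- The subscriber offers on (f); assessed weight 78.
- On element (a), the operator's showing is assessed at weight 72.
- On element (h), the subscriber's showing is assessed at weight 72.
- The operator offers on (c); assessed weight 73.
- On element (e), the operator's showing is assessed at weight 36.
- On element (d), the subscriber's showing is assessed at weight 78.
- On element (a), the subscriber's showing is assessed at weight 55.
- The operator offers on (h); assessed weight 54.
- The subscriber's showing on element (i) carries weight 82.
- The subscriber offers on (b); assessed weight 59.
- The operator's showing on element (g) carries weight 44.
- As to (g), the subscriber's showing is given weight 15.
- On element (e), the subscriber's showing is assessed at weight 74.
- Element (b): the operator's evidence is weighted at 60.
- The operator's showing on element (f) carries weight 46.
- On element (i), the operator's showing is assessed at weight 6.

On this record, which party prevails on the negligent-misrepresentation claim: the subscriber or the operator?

— Issue I —
Stage I.1 — burden on subscriber; standard: the balance of probabilities (weight is at least 55).
    (a): 55 (operator's 72 disregarded) ≥ 55 [met]
    (b): 59 (operator's 60 disregarded) ≥ 55 [met]
  Stage I.1 is satisfied; the onus moves to the operator.
Stage I.2 — burden on operator; standard: a heightened civil standard (weight is at least 74).
    (c): 73 < 74 [not met]
  The operator does not carry Stage I.2.
So the subscriber prevails on this issue.
— Issue II —
At Stage II.1 the subscriber must meet clear and convincing evidence (weight is at least 74): on (d) the weight is 78, ≥ 74, so (d) meets the standard; on (e) the weight is 74 (the operator's 36 is given no effect), ≥ 74, so (e) meets the standard.
  All elements met. The burden passes to the operator.
At Stage II.2 the operator must meet the preponderance of the evidence (weight exceeds 50): on (f) the weight is 46 (the subscriber's 78 is given no effect), ≤ 50, so (f) does not meet the standard; on (g) the weight is 44 (the subscriber's 15 is given no effect), ≤ 50, so (g) does not meet the standard.
  The operator does not carry Stage II.2.
The analysis ends at Stage II.2; the subscriber prevails on this issue.
— Issue III —
At Stage III.1 the subscriber must meet a heightened civil standard (weight is at least 72): on (h) the weight is 72 (the operator's 54 is given no effect), ≥ 72, so (h) meets the standard.
  Stage III.1 is satisfied; the onus moves to the operator.
At Stage III.2 the operator must meet any credible evidence (weight exceeds 8): on (i) the weight is 6 (the subscriber's 82 is given no effect), which does not exceed 8, so (i) does not meet the standard.
  The operator does not carry Stage III.2.
The analysis ends at Stage III.2; the subscriber prevails on this issue.
Per-issue: Issue I → subscriber; Issue II → subscriber; Issue III → subscriber. The subscriber must prevail on every issue; overall, the subscriber prevails.

subscriber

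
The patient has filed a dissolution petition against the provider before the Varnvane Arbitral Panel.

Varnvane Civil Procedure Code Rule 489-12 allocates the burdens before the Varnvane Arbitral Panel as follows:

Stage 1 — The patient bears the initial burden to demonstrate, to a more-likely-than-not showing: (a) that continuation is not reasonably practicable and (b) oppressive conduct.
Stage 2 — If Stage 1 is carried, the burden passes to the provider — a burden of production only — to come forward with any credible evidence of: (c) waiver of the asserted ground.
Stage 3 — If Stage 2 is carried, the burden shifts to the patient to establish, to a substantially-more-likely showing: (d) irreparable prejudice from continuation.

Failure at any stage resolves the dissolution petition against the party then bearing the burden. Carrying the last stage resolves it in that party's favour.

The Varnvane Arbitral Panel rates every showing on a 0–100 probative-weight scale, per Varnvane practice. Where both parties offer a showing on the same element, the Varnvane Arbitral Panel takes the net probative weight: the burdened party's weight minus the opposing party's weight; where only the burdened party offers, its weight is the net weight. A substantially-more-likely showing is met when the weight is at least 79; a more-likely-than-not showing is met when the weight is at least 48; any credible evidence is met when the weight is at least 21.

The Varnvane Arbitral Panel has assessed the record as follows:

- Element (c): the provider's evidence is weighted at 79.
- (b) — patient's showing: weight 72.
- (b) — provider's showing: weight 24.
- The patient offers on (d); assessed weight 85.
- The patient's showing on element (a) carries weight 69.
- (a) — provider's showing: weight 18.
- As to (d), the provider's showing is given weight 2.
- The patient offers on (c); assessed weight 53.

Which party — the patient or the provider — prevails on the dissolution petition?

patient

At Stage 1 the patient must meet a more-likely-than-not showing (weight is at least 48): on (a) the weight is 69 less the opposing 18 gives net 51, which does reach 48, so (a) meets the standard; on (b) the weight is 72 less the opposing 24 gives net 48, which does reach 48, so (b) meets the standard.
  Stage 1 carried; the burden shifts to the provider.
At Stage 2 the provider must meet any credible evidence (weight is at least 21): on (c) the weight is 79 less the opposing 53 gives net 26, ≥ 21, so (c) meets the standard.
  The provider carries Stage 2; the patient now bears the burden.
At Stage 3 the patient must meet a substantially-more-likely showing (weight is at least 79): on (d) the weight is 85 less the opposing 2 gives net 83, ≥ 79, so (d) meets the standard.
  All elements met at the final stage.
Every stage carried; the patient prevails.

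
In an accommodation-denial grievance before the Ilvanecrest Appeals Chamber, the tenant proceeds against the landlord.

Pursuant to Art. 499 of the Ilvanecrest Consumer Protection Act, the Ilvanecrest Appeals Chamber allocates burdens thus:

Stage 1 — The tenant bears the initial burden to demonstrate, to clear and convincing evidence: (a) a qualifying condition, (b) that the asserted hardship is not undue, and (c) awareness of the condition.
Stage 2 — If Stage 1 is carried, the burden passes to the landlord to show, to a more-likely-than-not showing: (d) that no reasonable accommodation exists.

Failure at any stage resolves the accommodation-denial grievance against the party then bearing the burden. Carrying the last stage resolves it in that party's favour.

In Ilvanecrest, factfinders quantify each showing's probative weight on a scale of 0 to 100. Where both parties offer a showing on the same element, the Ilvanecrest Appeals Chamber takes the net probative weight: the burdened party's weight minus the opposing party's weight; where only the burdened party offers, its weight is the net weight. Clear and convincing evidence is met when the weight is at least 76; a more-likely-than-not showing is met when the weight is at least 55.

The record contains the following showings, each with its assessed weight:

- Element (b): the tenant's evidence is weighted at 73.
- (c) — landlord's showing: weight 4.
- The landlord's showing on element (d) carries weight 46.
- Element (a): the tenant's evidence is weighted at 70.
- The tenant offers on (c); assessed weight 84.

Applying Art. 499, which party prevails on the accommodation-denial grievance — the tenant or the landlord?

Stage 1 — burden on tenant; standard: clear and convincing evidence (weight is at least 76).
    (a): 70 < 76 [not met]
    (b): 73 < 76 [not met]
    (c): 84 − 4 = 80 ≥ 76 [met]
  The tenant does not carry Stage 1.
So the landlord prevails.

landlord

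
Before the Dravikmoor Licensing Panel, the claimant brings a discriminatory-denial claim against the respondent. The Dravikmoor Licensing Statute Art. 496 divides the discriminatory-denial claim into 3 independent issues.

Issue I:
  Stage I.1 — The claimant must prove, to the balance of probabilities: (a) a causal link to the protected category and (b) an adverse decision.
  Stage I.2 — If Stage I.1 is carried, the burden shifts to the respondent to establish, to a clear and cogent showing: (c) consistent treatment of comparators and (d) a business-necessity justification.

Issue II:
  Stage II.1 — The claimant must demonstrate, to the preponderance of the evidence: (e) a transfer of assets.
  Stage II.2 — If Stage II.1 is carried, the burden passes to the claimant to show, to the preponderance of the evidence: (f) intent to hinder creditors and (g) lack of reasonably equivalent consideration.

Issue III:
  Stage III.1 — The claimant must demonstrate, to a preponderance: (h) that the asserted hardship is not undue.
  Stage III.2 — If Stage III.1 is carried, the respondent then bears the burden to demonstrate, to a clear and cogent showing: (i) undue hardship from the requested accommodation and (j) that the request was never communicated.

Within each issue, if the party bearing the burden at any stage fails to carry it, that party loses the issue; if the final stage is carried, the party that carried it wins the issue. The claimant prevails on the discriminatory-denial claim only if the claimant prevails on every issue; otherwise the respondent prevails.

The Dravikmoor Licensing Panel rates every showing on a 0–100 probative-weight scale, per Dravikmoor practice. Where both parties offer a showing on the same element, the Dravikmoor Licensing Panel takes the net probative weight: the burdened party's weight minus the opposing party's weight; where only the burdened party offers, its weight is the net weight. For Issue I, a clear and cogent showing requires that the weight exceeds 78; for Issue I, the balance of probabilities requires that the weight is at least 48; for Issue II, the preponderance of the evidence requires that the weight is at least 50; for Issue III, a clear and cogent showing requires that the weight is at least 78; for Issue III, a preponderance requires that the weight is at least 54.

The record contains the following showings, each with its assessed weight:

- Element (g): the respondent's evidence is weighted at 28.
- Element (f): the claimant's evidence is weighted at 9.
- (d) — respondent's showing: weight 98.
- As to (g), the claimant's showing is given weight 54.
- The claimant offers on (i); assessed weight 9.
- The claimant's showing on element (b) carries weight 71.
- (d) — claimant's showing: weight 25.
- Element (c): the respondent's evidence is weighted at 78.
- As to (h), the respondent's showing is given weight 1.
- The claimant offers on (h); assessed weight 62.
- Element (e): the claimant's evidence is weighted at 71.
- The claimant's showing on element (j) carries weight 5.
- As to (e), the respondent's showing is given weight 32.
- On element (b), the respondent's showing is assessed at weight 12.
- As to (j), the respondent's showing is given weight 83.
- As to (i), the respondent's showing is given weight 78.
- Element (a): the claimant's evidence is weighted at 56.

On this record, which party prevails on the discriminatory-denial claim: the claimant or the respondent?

respondent

— Issue I —
At Stage I.1 the claimant must meet the balance of probabilities (weight is at least 48): on (a) the weight is 56, ≥ 48, so (a) meets the standard; on (b) the weight is 71 less the opposing 12 gives net 59, which does reach 48, so (b) meets the standard.
  Stage I.1 is satisfied; the onus moves to the respondent.
At Stage I.2 the respondent must meet a clear and cogent showing (weight exceeds 78): on (c) the weight is 78, ≤ 78, so (c) does not meet the standard; on (d) the weight is 98 less the opposing 25 gives net 73, which does not exceed 78, so (d) does not meet the standard.
  Not every element is met, so the respondent fails to carry Stage I.2.
The claimant prevails on this issue.
— Issue II —
Stage II.1 — burden on claimant; standard: the preponderance of the evidence (weight is at least 50).
    (e): 71 − 32 = 39 < 50 [not met]
  The claimant does not carry Stage II.1.
The respondent prevails on this issue.
— Issue III —
Stage III.1 (claimant, a preponderance, weight is at least 54): (h) net 62−1=61 ≥ 54 — meets.
  All elements met. The burden passes to the respondent.
Stage III.2 (respondent, a clear and cogent showing, weight is at least 78): (i) net 78−9=69 < 78 — fails; (j) net 83−5=78 ≥ 78 — meets.
  The respondent does not carry Stage III.2.
The analysis ends at Stage III.2; the claimant prevails on this issue.
Per-issue: Issue I → claimant; Issue II → respondent; Issue III → claimant. The claimant must prevail on every issue; overall, the respondent prevails.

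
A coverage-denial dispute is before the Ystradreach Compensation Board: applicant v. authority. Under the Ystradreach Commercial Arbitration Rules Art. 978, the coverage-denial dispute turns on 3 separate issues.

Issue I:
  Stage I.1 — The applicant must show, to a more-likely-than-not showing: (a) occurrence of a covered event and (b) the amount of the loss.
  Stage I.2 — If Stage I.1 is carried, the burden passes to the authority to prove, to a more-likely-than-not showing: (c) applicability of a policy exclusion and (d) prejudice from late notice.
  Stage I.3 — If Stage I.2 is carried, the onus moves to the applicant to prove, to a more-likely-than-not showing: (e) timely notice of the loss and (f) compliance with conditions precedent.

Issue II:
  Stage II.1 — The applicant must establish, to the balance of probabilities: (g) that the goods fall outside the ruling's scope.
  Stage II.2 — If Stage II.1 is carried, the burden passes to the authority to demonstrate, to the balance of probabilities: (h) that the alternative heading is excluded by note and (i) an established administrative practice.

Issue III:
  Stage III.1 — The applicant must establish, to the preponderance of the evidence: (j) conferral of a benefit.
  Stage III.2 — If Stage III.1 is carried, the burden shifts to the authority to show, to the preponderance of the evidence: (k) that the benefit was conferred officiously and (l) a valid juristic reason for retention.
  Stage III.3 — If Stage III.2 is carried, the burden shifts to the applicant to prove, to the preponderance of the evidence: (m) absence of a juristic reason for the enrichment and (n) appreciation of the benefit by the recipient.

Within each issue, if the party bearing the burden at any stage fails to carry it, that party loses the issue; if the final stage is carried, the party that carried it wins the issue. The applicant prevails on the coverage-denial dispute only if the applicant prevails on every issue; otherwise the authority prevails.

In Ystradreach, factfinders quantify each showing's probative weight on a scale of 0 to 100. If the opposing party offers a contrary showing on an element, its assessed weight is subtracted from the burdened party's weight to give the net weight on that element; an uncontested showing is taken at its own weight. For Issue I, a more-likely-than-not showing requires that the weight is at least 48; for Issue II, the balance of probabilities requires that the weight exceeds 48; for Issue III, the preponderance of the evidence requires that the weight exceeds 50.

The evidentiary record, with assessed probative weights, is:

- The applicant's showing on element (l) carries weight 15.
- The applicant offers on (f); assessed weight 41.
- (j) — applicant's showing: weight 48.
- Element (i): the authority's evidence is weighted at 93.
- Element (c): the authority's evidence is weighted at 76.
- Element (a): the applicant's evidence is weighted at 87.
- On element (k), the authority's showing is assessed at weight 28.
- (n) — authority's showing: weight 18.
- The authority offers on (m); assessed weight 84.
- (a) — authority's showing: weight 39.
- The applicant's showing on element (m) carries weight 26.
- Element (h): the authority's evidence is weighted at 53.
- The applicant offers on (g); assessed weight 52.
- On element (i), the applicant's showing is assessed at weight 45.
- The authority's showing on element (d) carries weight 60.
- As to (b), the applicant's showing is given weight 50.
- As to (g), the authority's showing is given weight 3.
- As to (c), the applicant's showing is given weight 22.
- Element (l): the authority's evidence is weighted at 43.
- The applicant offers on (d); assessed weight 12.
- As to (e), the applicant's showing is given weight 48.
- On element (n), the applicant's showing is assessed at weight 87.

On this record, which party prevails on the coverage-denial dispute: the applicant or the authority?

authority

— Issue I —
At Stage I.1 the applicant must meet a more-likely-than-not showing (weight is at least 48): on (a) the weight is 87 less the opposing 39 gives net 48, which does reach 48, so (a) meets the standard; on (b) the weight is 50, ≥ 48, so (b) meets the standard.
  The applicant carries Stage I.1; the authority now bears the burden.
At Stage I.2 the authority must meet a more-likely-than-not showing (weight is at least 48): on (c) the weight is 76 less the opposing 22 gives net 54, which does reach 48, so (c) meets the standard; on (d) the weight is 60 less the opposing 12 gives net 48, ≥ 48, so (d) meets the standard.
  All elements met. The burden passes to the applicant.
At Stage I.3 the applicant must meet a more-likely-than-not showing (weight is at least 48): on (e) the weight is 48, ≥ 48, so (e) meets the standard; on (f) the weight is 41, which does not reach 48, so (f) does not meet the standard.
  Not every element is met, so the applicant fails to carry Stage I.3.
So the authority prevails on this issue.
— Issue II —
At Stage II.1 the applicant must meet the balance of probabilities (weight exceeds 48): on (g) the weight is 52 less the opposing 3 gives net 49, which does exceed 48, so (g) meets the standard.
  Stage II.1 carried; the burden shifts to the authority.
At Stage II.2 the authority must meet the balance of probabilities (weight exceeds 48): on (h) the weight is 53, which does exceed 48, so (h) meets the standard; on (i) the weight is 93 less the opposing 45 gives net 48, ≤ 48, so (i) does not meet the standard.
  Stage II.2 not carried; the authority fails its burden.
The analysis ends at Stage II.2; the applicant prevails on this issue.
— Issue III —
Stage III.1 — burden on applicant; standard: the preponderance of the evidence (weight exceeds 50).
    (j): 48 ≤ 50 [not met]
  Stage III.1 not carried; the applicant fails its burden.
The analysis ends at Stage III.1; the authority prevails on this issue.
Per-issue: Issue I → authority; Issue II → applicant; Issue III → authority. The applicant must prevail on every issue; overall, the authority prevails.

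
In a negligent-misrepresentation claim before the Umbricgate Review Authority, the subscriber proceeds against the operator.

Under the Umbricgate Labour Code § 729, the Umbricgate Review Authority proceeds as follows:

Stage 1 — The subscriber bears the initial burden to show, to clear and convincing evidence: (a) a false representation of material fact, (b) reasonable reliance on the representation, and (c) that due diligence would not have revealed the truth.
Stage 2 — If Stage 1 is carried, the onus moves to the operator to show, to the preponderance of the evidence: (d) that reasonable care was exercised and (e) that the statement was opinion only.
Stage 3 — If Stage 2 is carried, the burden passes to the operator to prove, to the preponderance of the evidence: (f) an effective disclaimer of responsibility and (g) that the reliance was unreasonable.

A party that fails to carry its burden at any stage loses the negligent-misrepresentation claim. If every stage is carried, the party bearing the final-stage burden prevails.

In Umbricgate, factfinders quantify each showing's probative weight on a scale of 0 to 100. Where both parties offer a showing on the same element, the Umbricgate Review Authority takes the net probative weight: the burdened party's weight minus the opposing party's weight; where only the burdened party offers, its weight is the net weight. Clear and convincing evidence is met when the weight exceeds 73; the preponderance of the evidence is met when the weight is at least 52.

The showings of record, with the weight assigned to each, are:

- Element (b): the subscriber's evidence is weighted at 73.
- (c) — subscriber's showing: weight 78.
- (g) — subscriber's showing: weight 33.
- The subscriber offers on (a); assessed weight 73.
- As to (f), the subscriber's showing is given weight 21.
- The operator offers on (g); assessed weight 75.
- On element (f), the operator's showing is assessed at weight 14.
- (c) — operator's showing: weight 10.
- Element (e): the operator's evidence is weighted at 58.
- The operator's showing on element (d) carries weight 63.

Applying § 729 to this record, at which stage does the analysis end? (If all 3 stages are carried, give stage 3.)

stage 1

Stage 1 (subscriber, clear and convincing evidence, weight exceeds 73): (a) 73 ≤ 73 — fails; (b) 73 ≤ 73 — fails; (c) net 78−10=68 ≤ 73 — fails.
  Not every element is met, so the subscriber fails to carry Stage 1.
So the operator prevails.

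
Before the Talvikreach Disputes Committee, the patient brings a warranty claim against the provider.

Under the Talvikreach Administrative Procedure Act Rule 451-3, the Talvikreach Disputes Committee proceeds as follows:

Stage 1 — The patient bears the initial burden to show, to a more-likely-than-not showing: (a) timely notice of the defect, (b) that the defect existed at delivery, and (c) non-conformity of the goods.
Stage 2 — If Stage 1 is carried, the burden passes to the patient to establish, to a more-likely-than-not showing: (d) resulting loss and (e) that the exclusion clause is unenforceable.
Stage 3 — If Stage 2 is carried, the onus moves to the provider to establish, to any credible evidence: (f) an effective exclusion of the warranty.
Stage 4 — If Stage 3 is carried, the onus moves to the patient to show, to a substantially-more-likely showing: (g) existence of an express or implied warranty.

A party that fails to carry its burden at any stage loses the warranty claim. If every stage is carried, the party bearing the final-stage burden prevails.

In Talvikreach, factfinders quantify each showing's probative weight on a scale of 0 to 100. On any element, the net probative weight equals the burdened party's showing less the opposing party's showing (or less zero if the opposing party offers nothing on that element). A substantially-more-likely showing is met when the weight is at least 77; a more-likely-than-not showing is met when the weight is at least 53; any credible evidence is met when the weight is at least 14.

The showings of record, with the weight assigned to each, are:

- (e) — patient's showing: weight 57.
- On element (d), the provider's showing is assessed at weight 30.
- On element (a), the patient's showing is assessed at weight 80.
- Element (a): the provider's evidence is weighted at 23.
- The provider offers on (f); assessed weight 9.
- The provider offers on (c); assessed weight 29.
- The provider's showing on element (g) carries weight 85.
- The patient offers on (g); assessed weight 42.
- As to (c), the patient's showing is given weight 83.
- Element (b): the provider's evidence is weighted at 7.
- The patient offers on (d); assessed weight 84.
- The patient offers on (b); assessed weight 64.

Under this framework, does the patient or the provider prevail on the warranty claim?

Stage 1 — burden on patient; standard: a more-likely-than-not showing (weight is at least 53).
    (a): 80 − 23 = 57 ≥ 53 [met]
    (b): 64 − 7 = 57 ≥ 53 [met]
    (c): 83 − 29 = 54 ≥ 53 [met]
  Stage 1 is satisfied; the patient continues to bear the burden.
Stage 2 — burden on patient; standard: a more-likely-than-not showing (weight is at least 53).
    (d): 84 − 30 = 54 ≥ 53 [met]
    (e): 57 ≥ 53 [met]
  The patient carries Stage 2; the provider now bears the burden.
Stage 3 — burden on provider; standard: any credible evidence (weight is at least 14).
    (f): 9 < 14 [not met]
  Not every element is met, so the provider fails to carry Stage 3.
The patient prevails.

patient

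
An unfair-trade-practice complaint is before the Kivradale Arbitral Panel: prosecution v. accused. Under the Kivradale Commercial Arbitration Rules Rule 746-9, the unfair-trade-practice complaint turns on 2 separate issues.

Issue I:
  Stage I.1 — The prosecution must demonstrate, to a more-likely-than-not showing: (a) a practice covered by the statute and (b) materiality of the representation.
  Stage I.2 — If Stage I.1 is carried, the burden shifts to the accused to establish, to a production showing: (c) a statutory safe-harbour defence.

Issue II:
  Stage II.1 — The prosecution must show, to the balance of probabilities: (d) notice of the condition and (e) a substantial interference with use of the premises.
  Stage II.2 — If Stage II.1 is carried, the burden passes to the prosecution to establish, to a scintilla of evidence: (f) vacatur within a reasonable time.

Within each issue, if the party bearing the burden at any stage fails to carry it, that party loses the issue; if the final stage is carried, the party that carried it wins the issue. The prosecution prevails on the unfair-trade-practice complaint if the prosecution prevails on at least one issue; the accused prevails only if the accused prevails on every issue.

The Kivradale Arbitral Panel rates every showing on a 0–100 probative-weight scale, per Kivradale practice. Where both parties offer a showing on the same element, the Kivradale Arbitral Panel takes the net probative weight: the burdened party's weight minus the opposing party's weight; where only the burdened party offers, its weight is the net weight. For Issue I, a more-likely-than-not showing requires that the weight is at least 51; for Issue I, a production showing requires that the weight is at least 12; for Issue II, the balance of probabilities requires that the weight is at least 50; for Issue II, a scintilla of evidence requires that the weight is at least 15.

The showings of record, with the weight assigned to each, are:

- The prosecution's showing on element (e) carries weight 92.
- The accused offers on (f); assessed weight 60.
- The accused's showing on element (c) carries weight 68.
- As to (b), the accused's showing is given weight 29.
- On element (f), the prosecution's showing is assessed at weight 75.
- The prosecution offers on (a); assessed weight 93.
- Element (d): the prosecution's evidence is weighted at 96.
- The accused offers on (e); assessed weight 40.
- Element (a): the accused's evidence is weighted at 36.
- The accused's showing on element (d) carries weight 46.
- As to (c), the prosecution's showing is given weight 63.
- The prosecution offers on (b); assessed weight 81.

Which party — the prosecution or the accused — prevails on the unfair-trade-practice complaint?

prosecution

— Issue I —
At Stage I.1 the prosecution must meet a more-likely-than-not showing (weight is at least 51): on (a) the weight is 93 less the opposing 36 gives net 57, which does reach 51, so (a) meets the standard; on (b) the weight is 81 less the opposing 29 gives net 52, which does reach 51, so (b) meets the standard.
  Stage I.1 carried; the burden shifts to the accused.
At Stage I.2 the accused must meet a production showing (weight is at least 12): on (c) the weight is 68 less the opposing 63 gives net 5, which does not reach 12, so (c) does not meet the standard.
  Not every element is met, so the accused fails to carry Stage I.2.
The analysis ends at Stage I.2; the prosecution prevails on this issue.
— Issue II —
Stage II.1 (prosecution, the balance of probabilities, weight is at least 50): (d) net 96−46=50 ≥ 50 — meets; (e) net 92−40=52 ≥ 50 — meets.
  All elements met. The prosecution retains the burden for Stage II.2.
Stage II.2 (prosecution, a scintilla of evidence, weight is at least 15): (f) net 75−60=15 ≥ 15 — meets.
  Stage II.2 carried; the final stage is satisfied.
With every stage satisfied, the prosecution prevails on this issue.
Per-issue: Issue I → prosecution; Issue II → prosecution. The prosecution must prevail on at least one issue; overall, the prosecution prevails.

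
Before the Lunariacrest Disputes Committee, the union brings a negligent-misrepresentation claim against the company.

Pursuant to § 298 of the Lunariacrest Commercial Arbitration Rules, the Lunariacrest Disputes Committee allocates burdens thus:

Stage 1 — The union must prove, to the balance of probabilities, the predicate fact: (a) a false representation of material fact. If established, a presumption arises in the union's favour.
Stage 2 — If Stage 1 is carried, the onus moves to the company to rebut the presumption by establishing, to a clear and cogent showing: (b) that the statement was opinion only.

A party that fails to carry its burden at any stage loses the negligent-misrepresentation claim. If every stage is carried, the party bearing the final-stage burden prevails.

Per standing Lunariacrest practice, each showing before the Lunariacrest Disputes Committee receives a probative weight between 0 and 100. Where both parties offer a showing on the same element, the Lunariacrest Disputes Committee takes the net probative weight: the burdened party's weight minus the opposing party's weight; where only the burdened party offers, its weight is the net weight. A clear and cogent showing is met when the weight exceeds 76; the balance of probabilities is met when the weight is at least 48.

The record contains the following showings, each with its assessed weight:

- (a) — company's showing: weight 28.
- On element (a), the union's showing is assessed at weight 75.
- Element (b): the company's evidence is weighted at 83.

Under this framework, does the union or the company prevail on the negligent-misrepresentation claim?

company

Stage 1 — burden on union; standard: the balance of probabilities (weight is at least 48).
    (a): 75 − 28 = 47 < 48 [not met]
  Not every element is met, so the union fails to carry Stage 1.
The company prevails.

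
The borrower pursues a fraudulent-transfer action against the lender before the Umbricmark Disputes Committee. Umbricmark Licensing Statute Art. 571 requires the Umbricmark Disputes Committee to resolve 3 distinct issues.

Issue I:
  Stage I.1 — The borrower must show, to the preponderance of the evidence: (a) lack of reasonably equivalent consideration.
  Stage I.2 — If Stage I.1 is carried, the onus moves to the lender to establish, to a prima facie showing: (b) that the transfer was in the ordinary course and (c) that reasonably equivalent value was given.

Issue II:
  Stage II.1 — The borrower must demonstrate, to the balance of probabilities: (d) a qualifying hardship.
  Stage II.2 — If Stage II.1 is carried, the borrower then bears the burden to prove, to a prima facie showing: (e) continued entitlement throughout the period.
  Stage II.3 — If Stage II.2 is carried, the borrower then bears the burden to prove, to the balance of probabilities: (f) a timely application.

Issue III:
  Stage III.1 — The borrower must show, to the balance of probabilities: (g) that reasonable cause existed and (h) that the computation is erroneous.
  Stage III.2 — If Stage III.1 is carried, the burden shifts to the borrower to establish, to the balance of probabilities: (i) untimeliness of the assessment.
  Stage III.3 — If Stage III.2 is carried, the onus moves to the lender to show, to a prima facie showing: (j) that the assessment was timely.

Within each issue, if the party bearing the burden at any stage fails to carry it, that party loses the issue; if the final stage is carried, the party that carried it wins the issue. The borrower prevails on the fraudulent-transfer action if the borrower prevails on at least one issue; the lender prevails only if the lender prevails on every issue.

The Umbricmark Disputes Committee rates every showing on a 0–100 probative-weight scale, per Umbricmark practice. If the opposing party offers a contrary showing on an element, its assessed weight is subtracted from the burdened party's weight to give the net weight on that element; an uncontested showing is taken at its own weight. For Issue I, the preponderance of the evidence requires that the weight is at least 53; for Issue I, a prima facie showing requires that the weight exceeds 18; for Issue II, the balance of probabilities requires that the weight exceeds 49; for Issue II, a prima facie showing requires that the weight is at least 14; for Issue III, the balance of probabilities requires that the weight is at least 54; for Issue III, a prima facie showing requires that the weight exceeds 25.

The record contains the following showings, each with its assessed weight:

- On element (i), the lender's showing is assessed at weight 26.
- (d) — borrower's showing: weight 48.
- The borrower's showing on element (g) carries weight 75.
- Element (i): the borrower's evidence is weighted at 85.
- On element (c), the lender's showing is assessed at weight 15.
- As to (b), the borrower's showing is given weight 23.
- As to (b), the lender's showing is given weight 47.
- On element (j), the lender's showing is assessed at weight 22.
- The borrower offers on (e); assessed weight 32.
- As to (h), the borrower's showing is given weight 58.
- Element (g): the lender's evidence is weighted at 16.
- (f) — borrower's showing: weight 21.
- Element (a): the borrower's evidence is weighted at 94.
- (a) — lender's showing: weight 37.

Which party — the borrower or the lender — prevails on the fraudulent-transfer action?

borrower

— Issue I —
Stage I.1 (borrower, the preponderance of the evidence, weight is at least 53): (a) net 94−37=57 ≥ 53 — meets.
  Stage I.1 is satisfied; the onus moves to the lender.
Stage I.2 (lender, a prima facie showing, weight exceeds 18): (b) net 47−23=24 > 18 — meets; (c) 15 ≤ 18 — fails.
  Not every element is met, so the lender fails to carry Stage I.2.
The analysis ends at Stage I.2; the borrower prevails on this issue.
— Issue II —
Stage II.1 (borrower, the balance of probabilities, weight exceeds 49): (d) 48 ≤ 49 — fails.
  Stage II.1 not carried; the borrower fails its burden.
The lender prevails on this issue.
— Issue III —
Stage III.1 — burden on borrower; standard: the balance of probabilities (weight is at least 54).
    (g): 75 − 16 = 59 ≥ 54 [met]
    (h): 58 ≥ 54 [met]
  Stage III.1 is satisfied; the borrower continues to bear the burden.
Stage III.2 — burden on borrower; standard: the balance of probabilities (weight is at least 54).
    (i): 85 − 26 = 59 ≥ 54 [met]
  All elements met. The burden passes to the lender.
Stage III.3 — burden on lender; standard: a prima facie showing (weight exceeds 25).
    (j): 22 ≤ 25 [not met]
  Stage III.3 not carried; the lender fails its burden.
The analysis ends at Stage III.3; the borrower prevails on this issue.
Per-issue: Issue I → borrower; Issue II → lender; Issue III → borrower. The borrower must prevail on at least one issue; overall, the borrower prevails.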